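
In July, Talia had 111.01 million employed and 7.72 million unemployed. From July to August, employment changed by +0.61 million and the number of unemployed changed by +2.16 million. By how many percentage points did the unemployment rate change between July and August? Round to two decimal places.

July: labor force = 111.01 + 7.72 = 118.73; u = 7.72/118.73 = 6.50%.
August: labor force = 111.62 + 9.88 = 121.50; u = 9.88/121.50 = 8.13%.
Change = 8.13% − 6.50% = +1.63 pp.

The unemployment rate changed by +1.63 percentage points.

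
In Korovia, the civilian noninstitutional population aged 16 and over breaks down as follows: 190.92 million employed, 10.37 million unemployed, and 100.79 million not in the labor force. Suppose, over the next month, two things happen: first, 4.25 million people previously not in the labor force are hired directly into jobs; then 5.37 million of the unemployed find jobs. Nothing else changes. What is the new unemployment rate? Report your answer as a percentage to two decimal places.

Initially, labor force = 190.92 + 10.37 = 201.29 million, so u = 10.37/201.29 = 5.15%.
After the first change, employed and labor force both rise by 4.25; unemployed unchanged → E = 195.17, U = 10.37, labor force = 205.54 million.
After the second change, unemployed falls and employed rises by 5.37; labor force unchanged → E = 200.54, U = 5.00, labor force = 205.54 million.
New unemployment rate = 5.00 / 205.54 = 2.43%.

New unemployment rate ≈ 2.43%.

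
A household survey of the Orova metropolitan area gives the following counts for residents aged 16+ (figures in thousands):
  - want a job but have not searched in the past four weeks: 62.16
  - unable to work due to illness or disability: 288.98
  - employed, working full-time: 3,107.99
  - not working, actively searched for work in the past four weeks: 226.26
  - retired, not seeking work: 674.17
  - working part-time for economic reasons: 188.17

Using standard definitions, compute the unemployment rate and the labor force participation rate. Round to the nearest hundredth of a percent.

Unemployment rate ≈ 6.42%; labor force participation rate ≈ 77.45%.

Employed = 3,107.99 + 188.17 = 3,296.16 thousand (anyone who worked, including part-time for economic reasons, counts as employed).
Unemployed = 226.26 thousand.
Labor force = 3,296.16 + 226.26 = 3,522.42 thousand.
Not in labor force = 62.16 + 288.98 + 674.17 = 1,025.31 thousand (those not working and not actively searching are outside the labor force — including those who want a job but have given up searching).
Civilian working-age population = 3,522.42 + 1,025.31 = 4,547.73 thousand.
Unemployment rate = 226.26 / 3,522.42 = 6.42%.
Labor force participation rate = 3,522.42 / 4,547.73 = 77.45%.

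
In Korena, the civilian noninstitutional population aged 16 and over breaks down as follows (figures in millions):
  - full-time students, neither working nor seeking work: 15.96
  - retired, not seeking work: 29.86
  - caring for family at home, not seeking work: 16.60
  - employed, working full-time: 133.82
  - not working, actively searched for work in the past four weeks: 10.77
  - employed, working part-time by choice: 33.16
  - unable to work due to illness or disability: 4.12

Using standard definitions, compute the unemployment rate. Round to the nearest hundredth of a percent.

Employed = 133.82 + 33.16 = 166.98 million.
Unemployed = 10.77 million.
Labor force = 166.98 + 10.77 = 177.75 million.
Unemployment rate = 10.77 / 177.75 = 6.06%.

Unemployment rate ≈ 6.06%.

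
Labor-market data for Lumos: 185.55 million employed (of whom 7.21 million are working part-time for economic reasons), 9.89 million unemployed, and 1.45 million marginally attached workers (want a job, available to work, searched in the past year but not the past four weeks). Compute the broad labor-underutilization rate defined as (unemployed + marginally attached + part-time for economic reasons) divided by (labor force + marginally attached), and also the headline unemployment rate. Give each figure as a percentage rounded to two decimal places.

Labor force = 185.55 + 9.89 = 195.44 million.
Numerator = 9.89 + 1.45 + 7.21 = 18.55 million.
Denominator = 195.44 + 1.45 = 196.89 million.
Broad rate = 18.55 / 196.89 = 9.42%.
Headline unemployment rate = 9.89 / 195.44 = 5.06%.

Broad underutilization rate ≈ 9.42%; headline unemployment rate ≈ 5.06%.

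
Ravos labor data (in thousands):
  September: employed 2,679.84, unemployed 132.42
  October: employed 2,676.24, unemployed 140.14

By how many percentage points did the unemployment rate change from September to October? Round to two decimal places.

September: labor force = 2,679.84 + 132.42 = 2,812.26; u = 132.42/2,812.26 = 4.71%.
October: labor force = 2,676.24 + 140.14 = 2,816.38; u = 140.14/2,816.38 = 4.98%.
Change = 4.98% − 4.71% = +0.27 pp.

The unemployment rate changed by +0.27 percentage points.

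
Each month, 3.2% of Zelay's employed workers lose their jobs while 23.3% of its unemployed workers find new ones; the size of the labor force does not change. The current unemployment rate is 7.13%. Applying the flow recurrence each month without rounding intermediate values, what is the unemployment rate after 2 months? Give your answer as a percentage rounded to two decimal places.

With a fixed labor force, u_{t+1} = u_t + s·(1−u_t) − f·u_t = u_t·(1−s−f) + s.
Here 1−s−f = 0.735 and s = 0.032.
u_1 = 0.071300 × 0.735 + 0.032 = 0.084405.
u_2 = 0.084405 × 0.735 + 0.032 = 0.094038.

Unemployment rate after two months ≈ 9.40%.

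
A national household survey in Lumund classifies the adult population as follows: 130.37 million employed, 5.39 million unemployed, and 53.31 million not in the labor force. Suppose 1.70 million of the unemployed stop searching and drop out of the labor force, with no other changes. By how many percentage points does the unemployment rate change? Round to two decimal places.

Initially, labor force = 130.37 + 5.39 = 135.76 million, so u = 5.39/135.76 = 3.97%.
After the change, unemployed and labor force both fall by 1.70 → E = 130.37, U = 3.69, labor force = 134.06 million.
New unemployment rate = 3.69 / 134.06 = 2.75%.
Change = 2.75% − 3.97% = −1.22 percentage points.

The unemployment rate changes by −1.22 percentage points.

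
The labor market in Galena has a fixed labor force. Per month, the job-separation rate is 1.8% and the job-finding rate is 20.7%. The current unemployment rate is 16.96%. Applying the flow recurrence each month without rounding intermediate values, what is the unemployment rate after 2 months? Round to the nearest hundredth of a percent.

Unemployment rate after two months ≈ 13.38%.

With a fixed labor force, u_{t+1} = u_t + s·(1−u_t) − f·u_t = u_t·(1−s−f) + s.
Here 1−s−f = 0.775 and s = 0.018.
u_1 = 0.169600 × 0.775 + 0.018 = 0.149440.
u_2 = 0.149440 × 0.775 + 0.018 = 0.133816.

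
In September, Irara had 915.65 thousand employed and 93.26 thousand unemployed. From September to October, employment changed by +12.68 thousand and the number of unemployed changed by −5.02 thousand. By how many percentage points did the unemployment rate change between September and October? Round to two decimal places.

The unemployment rate changed by −0.56 percentage points.

September: labor force = 915.65 + 93.26 = 1,008.91; u = 93.26/1,008.91 = 9.24%.
October: labor force = 928.33 + 88.24 = 1,016.57; u = 88.24/1,016.57 = 8.68%.
Change = 8.68% − 9.24% = −0.56 pp.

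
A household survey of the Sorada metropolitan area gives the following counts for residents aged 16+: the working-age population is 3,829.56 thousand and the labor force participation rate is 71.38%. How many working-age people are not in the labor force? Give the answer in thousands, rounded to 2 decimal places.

About 1,096.02 thousand are not in the labor force.

Share not in the labor force = 1 − 0.7138 = 0.2862.
Not in labor force = 0.2862 × 3,829.56 ≈ 1,096.02 thousand.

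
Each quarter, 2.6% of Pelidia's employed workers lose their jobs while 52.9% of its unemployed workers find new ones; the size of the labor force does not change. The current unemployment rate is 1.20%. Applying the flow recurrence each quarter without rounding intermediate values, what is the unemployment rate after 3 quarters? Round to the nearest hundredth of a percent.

Unemployment rate after three quarters ≈ 4.38%.

With a fixed labor force, u_{t+1} = u_t + s·(1−u_t) − f·u_t = u_t·(1−s−f) + s.
Here 1−s−f = 0.445 and s = 0.026.
u_1 = 0.012000 × 0.445 + 0.026 = 0.031340.
u_2 = 0.031340 × 0.445 + 0.026 = 0.039946.
u_3 = 0.039946 × 0.445 + 0.026 = 0.043776.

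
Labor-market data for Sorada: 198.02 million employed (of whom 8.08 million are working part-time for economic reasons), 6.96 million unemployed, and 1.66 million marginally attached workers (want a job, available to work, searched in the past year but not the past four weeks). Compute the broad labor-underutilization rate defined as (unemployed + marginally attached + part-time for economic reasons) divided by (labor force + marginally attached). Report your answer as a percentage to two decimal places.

Broad underutilization rate ≈ 8.08%.

Labor force = 198.02 + 6.96 = 204.98 million.
Numerator = 6.96 + 1.66 + 8.08 = 16.70 million.
Denominator = 204.98 + 1.66 = 206.64 million.
Broad rate = 16.70 / 206.64 = 8.08%.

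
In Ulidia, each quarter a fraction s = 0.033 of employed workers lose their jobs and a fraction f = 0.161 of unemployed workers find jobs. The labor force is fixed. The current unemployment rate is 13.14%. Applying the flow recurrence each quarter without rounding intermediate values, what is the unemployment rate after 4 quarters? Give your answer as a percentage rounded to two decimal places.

With a fixed labor force, u_{t+1} = u_t + s·(1−u_t) − f·u_t = u_t·(1−s−f) + s.
Here 1−s−f = 0.806 and s = 0.033.
u_1 = 0.131400 × 0.806 + 0.033 = 0.138908.
u_2 = 0.138908 × 0.806 + 0.033 = 0.144960.
u_3 = 0.144960 × 0.806 + 0.033 = 0.149838.
u_4 = 0.149838 × 0.806 + 0.033 = 0.153769.

Unemployment rate after four quarters ≈ 15.38%.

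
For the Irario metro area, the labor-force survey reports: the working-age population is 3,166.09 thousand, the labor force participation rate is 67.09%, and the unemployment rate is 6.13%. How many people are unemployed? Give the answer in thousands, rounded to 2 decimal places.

Labor force = 0.6709 × 3,166.09 = 2,124.13 thousand.
Unemployed = 0.0613 × 2,124.13 ≈ 130.21 thousand.

About 130.21 thousand are unemployed.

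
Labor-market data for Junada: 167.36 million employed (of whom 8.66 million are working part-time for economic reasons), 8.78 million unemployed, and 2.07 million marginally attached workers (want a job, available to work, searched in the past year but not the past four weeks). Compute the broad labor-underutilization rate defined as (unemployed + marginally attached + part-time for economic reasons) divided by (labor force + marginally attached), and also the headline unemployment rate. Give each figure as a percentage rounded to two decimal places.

Labor force = 167.36 + 8.78 = 176.14 million.
Numerator = 8.78 + 2.07 + 8.66 = 19.51 million.
Denominator = 176.14 + 2.07 = 178.21 million.
Broad rate = 19.51 / 178.21 = 10.95%.
Headline unemployment rate = 8.78 / 176.14 = 4.98%.

Broad underutilization rate ≈ 10.95%; headline unemployment rate ≈ 4.98%.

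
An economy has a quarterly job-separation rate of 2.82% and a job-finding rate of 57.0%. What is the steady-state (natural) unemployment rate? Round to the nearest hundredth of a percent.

Steady-state unemployment rate ≈ 4.71%.

At steady state the flows balance: s·E = f·U, so U/(E+U) = s/(s+f).
u* = 2.82 / (2.82 + 57.0) = 2.82 / 59.82 = 4.71%.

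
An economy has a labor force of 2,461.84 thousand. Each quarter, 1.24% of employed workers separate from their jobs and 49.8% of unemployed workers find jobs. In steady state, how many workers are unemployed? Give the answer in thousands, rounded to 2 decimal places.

About 59.81 thousand are unemployed in steady state.

Steady-state unemployment rate u* = s/(s+f) = 1.24/(1.24+49.8) = 0.024295.
Unemployed = u* × labor force = 0.024295 × 2,461.84 ≈ 59.81 thousand.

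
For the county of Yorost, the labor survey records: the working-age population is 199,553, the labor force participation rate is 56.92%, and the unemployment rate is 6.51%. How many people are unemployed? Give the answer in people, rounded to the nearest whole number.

Labor force = 0.5692 × 199,553 = 113,586.
Unemployed = 0.0651 × 113,586 ≈ 7,394.

About 7,394 are unemployed.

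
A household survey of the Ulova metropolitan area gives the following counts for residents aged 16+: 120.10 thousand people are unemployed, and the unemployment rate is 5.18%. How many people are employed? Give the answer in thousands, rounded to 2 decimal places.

Labor force = U / u = 120.10 / 0.0518 ≈ 2,318.53 thousand.
Employed = labor force − unemployed = 2,318.53 − 120.10 = 2,198.43 thousand.

About 2,198.43 thousand are employed.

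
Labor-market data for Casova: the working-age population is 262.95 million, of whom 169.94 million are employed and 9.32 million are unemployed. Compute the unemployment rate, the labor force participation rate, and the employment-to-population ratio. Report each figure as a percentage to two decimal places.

Unemployment rate ≈ 5.20%; labor force participation rate ≈ 68.17%; employment-population ratio ≈ 64.63%.

Labor force = employed + unemployed = 169.94 + 9.32 = 179.26 million.
Unemployment rate = 9.32 / 179.26 = 5.20%.
Labor force participation rate = 179.26 / 262.95 = 68.17%.
Employment-population ratio = 169.94 / 262.95 = 64.63%.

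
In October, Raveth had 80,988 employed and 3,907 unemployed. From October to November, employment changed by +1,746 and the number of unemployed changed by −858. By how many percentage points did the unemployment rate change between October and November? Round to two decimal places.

October: labor force = 80,988 + 3,907 = 84,895; u = 3,907/84,895 = 4.60%.
November: labor force = 82,734 + 3,049 = 85,783; u = 3,049/85,783 = 3.55%.
Change = 3.55% − 4.60% = −1.05 pp.

The unemployment rate changed by −1.05 percentage points.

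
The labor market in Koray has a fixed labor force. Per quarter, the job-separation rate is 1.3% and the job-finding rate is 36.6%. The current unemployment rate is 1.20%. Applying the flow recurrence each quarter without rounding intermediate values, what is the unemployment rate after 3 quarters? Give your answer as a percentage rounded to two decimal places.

Unemployment rate after three quarters ≈ 2.90%.

With a fixed labor force, u_{t+1} = u_t + s·(1−u_t) − f·u_t = u_t·(1−s−f) + s.
Here 1−s−f = 0.621 and s = 0.013.
u_1 = 0.012000 × 0.621 + 0.013 = 0.020452.
u_2 = 0.020452 × 0.621 + 0.013 = 0.025701.
u_3 = 0.025701 × 0.621 + 0.013 = 0.028960.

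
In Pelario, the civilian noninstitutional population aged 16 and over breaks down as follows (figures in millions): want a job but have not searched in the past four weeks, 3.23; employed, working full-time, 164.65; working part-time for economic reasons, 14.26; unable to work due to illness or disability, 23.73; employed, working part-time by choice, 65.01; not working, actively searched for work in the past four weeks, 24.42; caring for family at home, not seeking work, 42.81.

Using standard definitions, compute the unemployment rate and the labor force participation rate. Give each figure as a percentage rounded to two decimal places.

Employed = 164.65 + 14.26 + 65.01 = 243.92 million (anyone who worked, including part-time for economic reasons, counts as employed).
Unemployed = 24.42 million.
Labor force = 243.92 + 24.42 = 268.34 million.
Not in labor force = 3.23 + 23.73 + 42.81 = 69.77 million (those not working and not actively searching are outside the labor force — including those who want a job but have given up searching).
Civilian working-age population = 268.34 + 69.77 = 338.11 million.
Unemployment rate = 24.42 / 268.34 = 9.10%.
Labor force participation rate = 268.34 / 338.11 = 79.36%.

Unemployment rate ≈ 9.10%; labor force participation rate ≈ 79.36%.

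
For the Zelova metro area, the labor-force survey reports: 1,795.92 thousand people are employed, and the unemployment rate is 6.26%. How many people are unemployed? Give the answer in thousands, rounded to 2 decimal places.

About 119.93 thousand are unemployed.

Let U be the number unemployed. The labor force is E + U, and U/(E+U) = 0.0626.
So U = 0.0626 × 1,795.92 / (1 − 0.0626) = 112.4246 / 0.9374 ≈ 119.93 thousand.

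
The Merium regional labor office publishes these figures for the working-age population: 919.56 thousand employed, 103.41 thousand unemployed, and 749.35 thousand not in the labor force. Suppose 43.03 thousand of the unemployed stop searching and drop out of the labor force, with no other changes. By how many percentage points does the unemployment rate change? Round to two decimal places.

Initially, labor force = 919.56 + 103.41 = 1,022.97 thousand, so u = 103.41/1,022.97 = 10.11%.
After the change, unemployed and labor force both fall by 43.03 → E = 919.56, U = 60.38, labor force = 979.94 thousand.
New unemployment rate = 60.38 / 979.94 = 6.16%.
Change = 6.16% − 10.11% = −3.95 percentage points.

The unemployment rate changes by −3.95 percentage points.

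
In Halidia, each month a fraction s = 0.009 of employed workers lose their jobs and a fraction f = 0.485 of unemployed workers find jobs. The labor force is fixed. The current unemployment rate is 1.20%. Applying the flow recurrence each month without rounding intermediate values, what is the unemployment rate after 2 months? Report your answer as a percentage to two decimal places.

Unemployment rate after two months ≈ 1.66%.

With a fixed labor force, u_{t+1} = u_t + s·(1−u_t) − f·u_t = u_t·(1−s−f) + s.
Here 1−s−f = 0.506 and s = 0.009.
u_1 = 0.012000 × 0.506 + 0.009 = 0.015072.
u_2 = 0.015072 × 0.506 + 0.009 = 0.016626.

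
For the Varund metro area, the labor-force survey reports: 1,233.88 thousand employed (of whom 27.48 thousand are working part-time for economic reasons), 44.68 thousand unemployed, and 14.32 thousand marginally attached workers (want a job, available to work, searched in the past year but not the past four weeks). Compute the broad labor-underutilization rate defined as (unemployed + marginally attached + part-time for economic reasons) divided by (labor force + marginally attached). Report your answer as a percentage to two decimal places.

Labor force = 1,233.88 + 44.68 = 1,278.56 thousand.
Numerator = 44.68 + 14.32 + 27.48 = 86.48 thousand.
Denominator = 1,278.56 + 14.32 = 1,292.88 thousand.
Broad rate = 86.48 / 1,292.88 = 6.69%.

Broad underutilization rate ≈ 6.69%.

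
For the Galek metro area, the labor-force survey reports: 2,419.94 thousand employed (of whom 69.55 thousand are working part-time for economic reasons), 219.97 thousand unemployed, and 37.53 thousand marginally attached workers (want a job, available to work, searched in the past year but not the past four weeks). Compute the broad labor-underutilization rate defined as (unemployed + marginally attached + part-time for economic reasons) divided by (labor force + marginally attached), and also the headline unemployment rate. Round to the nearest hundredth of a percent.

Broad underutilization rate ≈ 12.22%; headline unemployment rate ≈ 8.33%.

Labor force = 2,419.94 + 219.97 = 2,639.91 thousand.
Numerator = 219.97 + 37.53 + 69.55 = 327.05 thousand.
Denominator = 2,639.91 + 37.53 = 2,677.44 thousand.
Broad rate = 327.05 / 2,677.44 = 12.22%.
Headline unemployment rate = 219.97 / 2,639.91 = 8.33%.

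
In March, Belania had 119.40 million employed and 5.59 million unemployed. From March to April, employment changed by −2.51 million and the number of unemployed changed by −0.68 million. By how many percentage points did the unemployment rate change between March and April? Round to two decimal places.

The unemployment rate changed by −0.44 percentage points.

March: labor force = 119.40 + 5.59 = 124.99; u = 5.59/124.99 = 4.47%.
April: labor force = 116.89 + 4.91 = 121.80; u = 4.91/121.80 = 4.03%.
Change = 4.03% − 4.47% = −0.44 pp.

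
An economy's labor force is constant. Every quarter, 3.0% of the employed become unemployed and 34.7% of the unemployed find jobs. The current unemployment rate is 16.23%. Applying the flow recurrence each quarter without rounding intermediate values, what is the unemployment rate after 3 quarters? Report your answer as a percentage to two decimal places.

Unemployment rate after three quarters ≈ 9.96%.

With a fixed labor force, u_{t+1} = u_t + s·(1−u_t) − f·u_t = u_t·(1−s−f) + s.
Here 1−s−f = 0.623 and s = 0.030.
u_1 = 0.162300 × 0.623 + 0.030 = 0.131113.
u_2 = 0.131113 × 0.623 + 0.030 = 0.111683.
u_3 = 0.111683 × 0.623 + 0.030 = 0.099579.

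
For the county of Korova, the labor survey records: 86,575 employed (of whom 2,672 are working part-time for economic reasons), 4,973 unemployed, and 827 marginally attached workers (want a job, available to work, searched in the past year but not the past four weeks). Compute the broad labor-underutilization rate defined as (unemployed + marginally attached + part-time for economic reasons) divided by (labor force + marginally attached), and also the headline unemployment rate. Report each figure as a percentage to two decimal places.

Labor force = 86,575 + 4,973 = 91,548.
Numerator = 4,973 + 827 + 2,672 = 8,472.
Denominator = 91,548 + 827 = 92,375.
Broad rate = 8,472 / 92,375 = 9.17%.
Headline unemployment rate = 4,973 / 91,548 = 5.43%.

Broad underutilization rate ≈ 9.17%; headline unemployment rate ≈ 5.43%.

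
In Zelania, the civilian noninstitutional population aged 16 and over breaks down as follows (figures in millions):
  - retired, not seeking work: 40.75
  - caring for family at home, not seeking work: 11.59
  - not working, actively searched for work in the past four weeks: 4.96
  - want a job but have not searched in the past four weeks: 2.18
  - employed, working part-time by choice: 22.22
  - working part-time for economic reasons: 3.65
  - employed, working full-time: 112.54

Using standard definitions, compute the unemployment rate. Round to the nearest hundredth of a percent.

Unemployment rate ≈ 3.46%.

Employed = 22.22 + 3.65 + 112.54 = 138.41 million (anyone who worked, including part-time for economic reasons, counts as employed).
Unemployed = 4.96 million.
Labor force = 138.41 + 4.96 = 143.37 million.
Unemployment rate = 4.96 / 143.37 = 3.46%.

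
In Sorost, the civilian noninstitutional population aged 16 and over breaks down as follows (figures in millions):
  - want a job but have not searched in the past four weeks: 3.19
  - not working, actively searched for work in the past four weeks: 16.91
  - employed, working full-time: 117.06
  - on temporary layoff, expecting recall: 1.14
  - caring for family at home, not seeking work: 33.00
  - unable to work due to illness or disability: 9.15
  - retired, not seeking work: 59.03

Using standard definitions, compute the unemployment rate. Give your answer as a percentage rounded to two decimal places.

Unemployment rate ≈ 13.36%.

Employed = 117.06 million.
Unemployed = 16.91 + 1.14 = 18.05 million (jobless and actively searching, or on temporary layoff).
Labor force = 117.06 + 18.05 = 135.11 million.
Unemployment rate = 18.05 / 135.11 = 13.36%.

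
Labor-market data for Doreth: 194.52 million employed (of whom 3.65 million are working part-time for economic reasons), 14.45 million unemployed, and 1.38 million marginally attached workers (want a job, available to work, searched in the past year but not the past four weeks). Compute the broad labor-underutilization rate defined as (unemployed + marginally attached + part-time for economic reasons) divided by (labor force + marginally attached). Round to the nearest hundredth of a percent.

Labor force = 194.52 + 14.45 = 208.97 million.
Numerator = 14.45 + 1.38 + 3.65 = 19.48 million.
Denominator = 208.97 + 1.38 = 210.35 million.
Broad rate = 19.48 / 210.35 = 9.26%.

Broad underutilization rate ≈ 9.26%.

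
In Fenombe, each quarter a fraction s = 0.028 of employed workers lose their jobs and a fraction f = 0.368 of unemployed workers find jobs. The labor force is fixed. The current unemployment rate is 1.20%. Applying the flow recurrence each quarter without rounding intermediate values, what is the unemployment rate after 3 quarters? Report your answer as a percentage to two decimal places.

Unemployment rate after three quarters ≈ 5.78%.

With a fixed labor force, u_{t+1} = u_t + s·(1−u_t) − f·u_t = u_t·(1−s−f) + s.
Here 1−s−f = 0.604 and s = 0.028.
u_1 = 0.012000 × 0.604 + 0.028 = 0.035248.
u_2 = 0.035248 × 0.604 + 0.028 = 0.049290.
u_3 = 0.049290 × 0.604 + 0.028 = 0.057771.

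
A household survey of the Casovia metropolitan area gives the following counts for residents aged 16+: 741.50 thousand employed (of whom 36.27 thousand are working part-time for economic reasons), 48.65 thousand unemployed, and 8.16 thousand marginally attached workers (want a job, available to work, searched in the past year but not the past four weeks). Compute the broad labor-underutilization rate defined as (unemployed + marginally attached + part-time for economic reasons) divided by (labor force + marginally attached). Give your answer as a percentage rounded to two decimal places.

Broad underutilization rate ≈ 11.66%.

Labor force = 741.50 + 48.65 = 790.15 thousand.
Numerator = 48.65 + 8.16 + 36.27 = 93.08 thousand.
Denominator = 790.15 + 8.16 = 798.31 thousand.
Broad rate = 93.08 / 798.31 = 11.66%.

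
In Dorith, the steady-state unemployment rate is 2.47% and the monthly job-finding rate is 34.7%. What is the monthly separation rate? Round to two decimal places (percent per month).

From u* = s/(s+f): s = u·f/(1−u).
s = 0.0247 × 34.7 / (1 − 0.0247) = 0.8571 / 0.9753 ≈ 0.88% per month.

Separation rate ≈ 0.88% per month.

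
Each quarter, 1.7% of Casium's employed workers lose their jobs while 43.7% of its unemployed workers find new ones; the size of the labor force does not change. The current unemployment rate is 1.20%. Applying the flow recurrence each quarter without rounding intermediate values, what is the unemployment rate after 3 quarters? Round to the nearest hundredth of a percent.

With a fixed labor force, u_{t+1} = u_t + s·(1−u_t) − f·u_t = u_t·(1−s−f) + s.
Here 1−s−f = 0.546 and s = 0.017.
u_1 = 0.012000 × 0.546 + 0.017 = 0.023552.
u_2 = 0.023552 × 0.546 + 0.017 = 0.029859.
u_3 = 0.029859 × 0.546 + 0.017 = 0.033303.

Unemployment rate after three quarters ≈ 3.33%.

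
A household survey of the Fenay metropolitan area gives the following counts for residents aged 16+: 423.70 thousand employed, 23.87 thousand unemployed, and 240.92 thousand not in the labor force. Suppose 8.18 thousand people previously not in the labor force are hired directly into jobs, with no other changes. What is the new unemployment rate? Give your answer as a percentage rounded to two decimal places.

Initially, labor force = 423.70 + 23.87 = 447.57 thousand, so u = 23.87/447.57 = 5.33%.
After the change, employed and labor force both rise by 8.18; unemployed unchanged → E = 431.88, U = 23.87, labor force = 455.75 thousand.
New unemployment rate = 23.87 / 455.75 = 5.24%.

New unemployment rate ≈ 5.24%.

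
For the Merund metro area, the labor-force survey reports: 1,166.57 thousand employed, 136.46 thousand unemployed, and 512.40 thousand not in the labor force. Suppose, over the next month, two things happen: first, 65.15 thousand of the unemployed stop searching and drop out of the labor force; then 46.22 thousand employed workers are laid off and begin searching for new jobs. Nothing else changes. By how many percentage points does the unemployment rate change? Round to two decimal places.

The unemployment rate changes by −0.98 percentage points.

Initially, labor force = 1,166.57 + 136.46 = 1,303.03 thousand, so u = 136.46/1,303.03 = 10.47%.
After the first change, unemployed and labor force both fall by 65.15 → E = 1,166.57, U = 71.31, labor force = 1,237.88 thousand.
After the second change, employed falls and unemployed rises by 46.22; labor force unchanged → E = 1,120.35, U = 117.53, labor force = 1,237.88 thousand.
New unemployment rate = 117.53 / 1,237.88 = 9.49%.
Change = 9.49% − 10.47% = −0.98 percentage points.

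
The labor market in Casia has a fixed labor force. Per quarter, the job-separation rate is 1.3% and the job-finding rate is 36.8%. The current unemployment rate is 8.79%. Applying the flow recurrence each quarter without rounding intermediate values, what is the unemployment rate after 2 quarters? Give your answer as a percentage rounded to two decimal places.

With a fixed labor force, u_{t+1} = u_t + s·(1−u_t) − f·u_t = u_t·(1−s−f) + s.
Here 1−s−f = 0.619 and s = 0.013.
u_1 = 0.087900 × 0.619 + 0.013 = 0.067410.
u_2 = 0.067410 × 0.619 + 0.013 = 0.054727.

Unemployment rate after two quarters ≈ 5.47%.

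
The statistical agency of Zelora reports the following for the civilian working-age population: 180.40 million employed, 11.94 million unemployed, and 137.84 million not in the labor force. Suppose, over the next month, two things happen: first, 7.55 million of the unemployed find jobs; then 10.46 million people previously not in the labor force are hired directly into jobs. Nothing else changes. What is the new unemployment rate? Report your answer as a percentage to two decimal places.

Initially, labor force = 180.40 + 11.94 = 192.34 million, so u = 11.94/192.34 = 6.21%.
After the first change, unemployed falls and employed rises by 7.55; labor force unchanged → E = 187.95, U = 4.39, labor force = 192.34 million.
After the second change, employed and labor force both rise by 10.46; unemployed unchanged → E = 198.41, U = 4.39, labor force = 202.80 million.
New unemployment rate = 4.39 / 202.80 = 2.16%.

New unemployment rate ≈ 2.16%.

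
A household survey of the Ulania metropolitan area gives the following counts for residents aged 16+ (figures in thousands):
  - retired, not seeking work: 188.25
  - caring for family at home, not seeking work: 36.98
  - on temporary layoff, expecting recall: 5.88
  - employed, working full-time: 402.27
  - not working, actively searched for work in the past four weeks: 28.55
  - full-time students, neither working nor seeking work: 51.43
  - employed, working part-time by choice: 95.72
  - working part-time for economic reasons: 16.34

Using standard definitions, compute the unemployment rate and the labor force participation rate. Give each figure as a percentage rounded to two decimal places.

Unemployment rate ≈ 6.27%; labor force participation rate ≈ 66.48%.

Employed = 402.27 + 95.72 + 16.34 = 514.33 thousand (anyone who worked, including part-time for economic reasons, counts as employed).
Unemployed = 5.88 + 28.55 = 34.43 thousand (jobless and actively searching, or on temporary layoff).
Labor force = 514.33 + 34.43 = 548.76 thousand.
Not in labor force = 188.25 + 36.98 + 51.43 = 276.66 thousand (those not working and not actively searching are outside the labor force).
Civilian working-age population = 548.76 + 276.66 = 825.42 thousand.
Unemployment rate = 34.43 / 548.76 = 6.27%.
Labor force participation rate = 548.76 / 825.42 = 66.48%.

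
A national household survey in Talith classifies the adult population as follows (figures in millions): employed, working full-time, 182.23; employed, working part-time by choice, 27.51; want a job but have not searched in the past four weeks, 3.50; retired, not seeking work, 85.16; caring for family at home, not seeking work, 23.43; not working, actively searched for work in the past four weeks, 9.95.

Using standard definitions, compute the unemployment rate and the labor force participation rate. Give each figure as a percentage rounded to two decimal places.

Unemployment rate ≈ 4.53%; labor force participation rate ≈ 66.22%.

Employed = 182.23 + 27.51 = 209.74 million.
Unemployed = 9.95 million.
Labor force = 209.74 + 9.95 = 219.69 million.
Not in labor force = 3.50 + 85.16 + 23.43 = 112.09 million (those not working and not actively searching are outside the labor force — including those who want a job but have given up searching).
Civilian working-age population = 219.69 + 112.09 = 331.78 million.
Unemployment rate = 9.95 / 219.69 = 4.53%.
Labor force participation rate = 219.69 / 331.78 = 66.22%.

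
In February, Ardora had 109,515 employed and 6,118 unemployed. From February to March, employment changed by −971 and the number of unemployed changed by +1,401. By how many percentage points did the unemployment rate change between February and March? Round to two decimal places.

The unemployment rate changed by +1.19 percentage points.

February: labor force = 109,515 + 6,118 = 115,633; u = 6,118/115,633 = 5.29%.
March: labor force = 108,544 + 7,519 = 116,063; u = 7,519/116,063 = 6.48%.
Change = 6.48% − 5.29% = +1.19 pp.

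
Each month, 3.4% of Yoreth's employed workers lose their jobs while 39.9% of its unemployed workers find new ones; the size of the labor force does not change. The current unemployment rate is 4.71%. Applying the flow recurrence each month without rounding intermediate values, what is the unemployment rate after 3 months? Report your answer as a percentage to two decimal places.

With a fixed labor force, u_{t+1} = u_t + s·(1−u_t) − f·u_t = u_t·(1−s−f) + s.
Here 1−s−f = 0.567 and s = 0.034.
u_1 = 0.047100 × 0.567 + 0.034 = 0.060706.
u_2 = 0.060706 × 0.567 + 0.034 = 0.068420.
u_3 = 0.068420 × 0.567 + 0.034 = 0.072794.

Unemployment rate after three months ≈ 7.28%.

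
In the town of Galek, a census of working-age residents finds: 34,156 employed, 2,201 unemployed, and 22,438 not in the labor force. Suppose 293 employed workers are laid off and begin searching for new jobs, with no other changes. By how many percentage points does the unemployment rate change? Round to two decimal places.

The unemployment rate changes by +0.81 percentage points.

Initially, labor force = 34,156 + 2,201 = 36,357, so u = 2,201/36,357 = 6.05%.
After the change, employed falls and unemployed rises by 293; labor force unchanged → E = 33,863, U = 2,494, labor force = 36,357.
New unemployment rate = 2,494 / 36,357 = 6.86%.
Change = 6.86% − 6.05% = +0.81 percentage points.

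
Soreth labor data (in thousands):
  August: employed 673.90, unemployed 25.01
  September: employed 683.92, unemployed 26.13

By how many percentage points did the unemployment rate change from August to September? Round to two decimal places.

The unemployment rate changed by +0.10 percentage points.

August: labor force = 673.90 + 25.01 = 698.91; u = 25.01/698.91 = 3.58%.
September: labor force = 683.92 + 26.13 = 710.05; u = 26.13/710.05 = 3.68%.
Change = 3.68% − 3.58% = +0.10 pp.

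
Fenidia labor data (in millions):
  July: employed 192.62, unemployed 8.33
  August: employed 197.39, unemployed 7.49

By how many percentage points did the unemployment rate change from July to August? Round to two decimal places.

The unemployment rate changed by −0.49 percentage points.

July: labor force = 192.62 + 8.33 = 200.95; u = 8.33/200.95 = 4.15%.
August: labor force = 197.39 + 7.49 = 204.88; u = 7.49/204.88 = 3.66%.
Change = 3.66% − 4.15% = −0.49 pp.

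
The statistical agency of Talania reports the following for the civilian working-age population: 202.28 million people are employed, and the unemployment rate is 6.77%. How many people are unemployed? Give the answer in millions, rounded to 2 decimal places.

Let U be the number unemployed. The labor force is E + U, and U/(E+U) = 0.0677.
So U = 0.0677 × 202.28 / (1 − 0.0677) = 13.6944 / 0.9323 ≈ 14.69 million.

About 14.69 million are unemployed.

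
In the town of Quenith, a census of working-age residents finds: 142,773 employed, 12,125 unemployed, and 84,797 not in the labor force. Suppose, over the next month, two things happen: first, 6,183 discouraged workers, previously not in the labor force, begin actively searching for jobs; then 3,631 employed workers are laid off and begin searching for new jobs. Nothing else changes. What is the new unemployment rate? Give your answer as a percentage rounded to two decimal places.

Initially, labor force = 142,773 + 12,125 = 154,898, so u = 12,125/154,898 = 7.83%.
After the first change, unemployed and labor force both rise by 6,183 → E = 142,773, U = 18,308, labor force = 161,081.
After the second change, employed falls and unemployed rises by 3,631; labor force unchanged → E = 139,142, U = 21,939, labor force = 161,081.
New unemployment rate = 21,939 / 161,081 = 13.62%.

New unemployment rate ≈ 13.62%.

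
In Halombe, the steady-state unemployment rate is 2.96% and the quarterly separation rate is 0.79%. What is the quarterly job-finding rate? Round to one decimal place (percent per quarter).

From u* = s/(s+f): f = s·(1−u)/u.
f = 0.79 × (1 − 0.0296) / 0.0296 = 0.7666 / 0.0296 ≈ 25.9% per quarter.

Job-finding rate ≈ 25.9% per quarter.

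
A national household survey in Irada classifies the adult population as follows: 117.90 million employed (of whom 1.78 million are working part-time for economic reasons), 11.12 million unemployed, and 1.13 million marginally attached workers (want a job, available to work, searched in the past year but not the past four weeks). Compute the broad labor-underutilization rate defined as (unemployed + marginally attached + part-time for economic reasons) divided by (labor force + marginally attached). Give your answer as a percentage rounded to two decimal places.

Broad underutilization rate ≈ 10.78%.

Labor force = 117.90 + 11.12 = 129.02 million.
Numerator = 11.12 + 1.13 + 1.78 = 14.03 million.
Denominator = 129.02 + 1.13 = 130.15 million.
Broad rate = 14.03 / 130.15 = 10.78%.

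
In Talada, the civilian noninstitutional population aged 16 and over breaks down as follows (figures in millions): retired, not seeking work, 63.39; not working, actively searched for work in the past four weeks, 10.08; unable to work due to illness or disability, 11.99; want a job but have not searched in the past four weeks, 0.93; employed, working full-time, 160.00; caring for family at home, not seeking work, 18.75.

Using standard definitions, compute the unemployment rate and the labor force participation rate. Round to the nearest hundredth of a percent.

Employed = 160.00 million.
Unemployed = 10.08 million.
Labor force = 160.00 + 10.08 = 170.08 million.
Not in labor force = 63.39 + 11.99 + 0.93 + 18.75 = 95.06 million (those not working and not actively searching are outside the labor force — including those who want a job but have given up searching).
Civilian working-age population = 170.08 + 95.06 = 265.14 million.
Unemployment rate = 10.08 / 170.08 = 5.93%.
Labor force participation rate = 170.08 / 265.14 = 64.15%.

Unemployment rate ≈ 5.93%; labor force participation rate ≈ 64.15%.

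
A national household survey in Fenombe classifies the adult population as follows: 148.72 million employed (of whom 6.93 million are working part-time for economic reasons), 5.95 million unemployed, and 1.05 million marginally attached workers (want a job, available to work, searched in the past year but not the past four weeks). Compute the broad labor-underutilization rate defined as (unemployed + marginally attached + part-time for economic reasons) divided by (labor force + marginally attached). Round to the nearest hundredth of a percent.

Broad underutilization rate ≈ 8.95%.

Labor force = 148.72 + 5.95 = 154.67 million.
Numerator = 5.95 + 1.05 + 6.93 = 13.93 million.
Denominator = 154.67 + 1.05 = 155.72 million.
Broad rate = 13.93 / 155.72 = 8.95%.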